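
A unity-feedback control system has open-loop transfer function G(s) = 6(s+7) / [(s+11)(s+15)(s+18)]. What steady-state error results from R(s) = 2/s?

G(s) has no factors of s in the denominator, so the system is type 0.
K_p = lim_{s→0} G(s) = 6·7 / (11·15·18) = 7/495.
e_ss = 2/(1 + K_p) = 2/(502/495) = 495/251.

495/251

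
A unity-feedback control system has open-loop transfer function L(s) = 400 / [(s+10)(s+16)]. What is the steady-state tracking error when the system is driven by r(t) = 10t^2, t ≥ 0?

The open loop has no poles at the origin → type 0 system.
K_a = lim_{s→0} s^2·L(s) = 0; the steady-state error to this parabolic input grows without bound.

infinity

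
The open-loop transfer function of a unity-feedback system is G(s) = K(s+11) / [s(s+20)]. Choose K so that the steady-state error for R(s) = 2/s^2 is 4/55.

50

System type = 1 (one pole at s=0).
K_v = lim_{s→0} s·G(s) = K·11 / (20) = 0.55·K.
e_ss = 2/K_v = 4/55 ⇒ K_v = 27.5 ⇒ K = 27.5/0.55 = 50.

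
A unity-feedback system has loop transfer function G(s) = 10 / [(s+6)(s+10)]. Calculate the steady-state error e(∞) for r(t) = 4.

24/7

The open loop has no poles at the origin → type 0 system.
K_p = lim_{s→0} G(s) = 10 / (6·10) = 1/6.
e_ss = 4/(1 + K_p) = 4/(7/6) = 24/7.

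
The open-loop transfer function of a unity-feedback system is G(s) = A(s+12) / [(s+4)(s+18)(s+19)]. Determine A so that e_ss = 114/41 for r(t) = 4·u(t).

G(s) has no factors of s in the denominator, so the system is type 0.
K_p = lim_{s→0} G(s) = A·12 / (4·18·19) = (1/114)·A.
e_ss = 4/(1 + K_p) = 114/41 ⇒ 1 + (1/114)·A = 82/57 ⇒ A = 50.

50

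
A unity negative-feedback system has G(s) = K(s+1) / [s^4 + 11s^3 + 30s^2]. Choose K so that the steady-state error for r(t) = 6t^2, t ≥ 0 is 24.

15

Lowest-order denominator term is 30s^2, so the open loop has 2 poles at the origin → type 2 system.
K_a = lim_{s→0} s^2·G(s) = K·1 / 30 = (1/30)·K.
e_ss = 12/K_a = 24 ⇒ K_a = 0.5 ⇒ K = 0.5/(1/30) = 15.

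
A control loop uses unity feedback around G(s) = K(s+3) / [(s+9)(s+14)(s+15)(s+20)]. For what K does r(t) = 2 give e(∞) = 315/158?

40

The open loop has no poles at the origin → type 0 system.
K_p = lim_{s→0} G(s) = K·3 / (9·14·15·20) = (1/12600)·K.
e_ss = 2/(1 + K_p) = 315/158 ⇒ 1 + (1/12600)·K = 316/315 ⇒ K = 40.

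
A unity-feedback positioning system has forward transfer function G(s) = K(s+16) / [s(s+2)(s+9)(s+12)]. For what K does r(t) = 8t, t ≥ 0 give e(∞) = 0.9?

120

The open loop has one pole at the origin → type 1 system.
K_v = lim_{s→0} s·G(s) = K·16 / (2·9·12) = (2/27)·K.
e_ss = 8/K_v = 0.9 ⇒ K_v = 80/9 ⇒ K = (80/9)/(2/27) = 120.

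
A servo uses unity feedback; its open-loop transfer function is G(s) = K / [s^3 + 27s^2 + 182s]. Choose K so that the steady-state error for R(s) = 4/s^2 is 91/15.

120

The denominator has no term below 182s — 1 pole at s=0, type 1.
K_v = lim_{s→0} s·G(s) = K / 182 = (1/182)·K.
e_ss = 4/K_v = 91/15 ⇒ K_v = 60/91 ⇒ K = (60/91)/(1/182) = 120.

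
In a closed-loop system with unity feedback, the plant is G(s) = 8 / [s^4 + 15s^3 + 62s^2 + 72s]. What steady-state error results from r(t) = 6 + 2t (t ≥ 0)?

Factoring s from the denominator leaves a polynomial with constant term 72, so the system is type 1. Taking each input component in turn:
  • 6: tracked with zero error.
  • 2t: e_ss = 2/K_v with K_v=1/9 → 18.
Total e_ss = 18.

18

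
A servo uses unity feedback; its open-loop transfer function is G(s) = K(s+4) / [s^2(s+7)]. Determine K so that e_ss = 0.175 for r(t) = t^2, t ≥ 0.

System type = 2 (two poles at s=0).
K_a = lim_{s→0} s^2·G(s) = K·4 / (7) = (4/7)·K.
e_ss = 2/K_a = 0.175 ⇒ K_a = 80/7 ⇒ K = (80/7)/(4/7) = 20.

20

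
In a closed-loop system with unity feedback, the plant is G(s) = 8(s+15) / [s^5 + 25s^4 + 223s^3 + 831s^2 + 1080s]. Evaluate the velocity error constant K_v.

1/9

The denominator has no term below 1080s — 1 pole at s=0, type 1.
K_v = lim_{s→0} s·G(s) = 8·15 / 1080 = 1/9.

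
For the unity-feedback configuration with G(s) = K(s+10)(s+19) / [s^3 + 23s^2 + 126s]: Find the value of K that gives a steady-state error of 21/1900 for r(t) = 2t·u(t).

Factoring s from the denominator leaves a polynomial with constant term 126, so the system is type 1.
K_v = lim_{s→0} s·G(s) = K·10·19 / 126 = (95/63)·K.
e_ss = 2/K_v = 21/1900 ⇒ K_v = 3800/21 ⇒ K = (3800/21)/(95/63) = 120.

120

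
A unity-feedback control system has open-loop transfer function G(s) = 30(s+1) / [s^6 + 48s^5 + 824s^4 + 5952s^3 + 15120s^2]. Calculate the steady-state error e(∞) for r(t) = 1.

0

Factoring s^2 from the denominator leaves a polynomial with constant term 15120, so the system is type 2.
A type-2 system has K_p = ∞, so it tracks a step input with zero steady-state error.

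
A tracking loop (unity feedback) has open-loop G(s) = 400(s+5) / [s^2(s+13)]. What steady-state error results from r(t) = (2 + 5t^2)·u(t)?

0.065

The open loop has two poles at the origin → type 2 system. Taking each input component in turn:
  • 2: tracked with zero error.
  • 5t^2: e_ss = 10/K_a with K_a=2000/13 → 0.065.
Total e_ss = 0.065.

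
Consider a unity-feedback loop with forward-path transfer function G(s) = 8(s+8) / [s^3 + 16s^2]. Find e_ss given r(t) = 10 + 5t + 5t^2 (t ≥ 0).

The denominator has no term below 16s^2 — 2 poles at s=0, type 2. By superposition:
  • 10: tracked with zero error.
  • 5t: tracked with zero error.
  • 5t^2: e_ss = 10/K_a with K_a=4 → 2.5.
Total e_ss = 2.5.

2.5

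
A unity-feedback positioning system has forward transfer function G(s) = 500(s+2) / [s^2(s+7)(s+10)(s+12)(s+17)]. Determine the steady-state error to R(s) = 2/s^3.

28.56

G(s) has two factors of s in the denominator, so the system is type 2.
K_a = lim_{s→0} s^2·G(s) = 500·2 / (7·10·12·17) = 25/357.
r(t) = t^2 gives R(s) = 2/s^3.
e_ss = 2/K_a = 2/(25/357) = 28.56.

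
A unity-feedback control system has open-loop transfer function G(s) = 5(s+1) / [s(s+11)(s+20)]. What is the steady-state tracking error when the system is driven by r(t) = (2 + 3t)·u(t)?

One free integrator in G(s): this is a type 1 system. Treating each term separately:
  • 2: tracked with zero error.
  • 3t: e_ss = 3/K_v with K_v=1/44 → 132.
Total e_ss = 132.

132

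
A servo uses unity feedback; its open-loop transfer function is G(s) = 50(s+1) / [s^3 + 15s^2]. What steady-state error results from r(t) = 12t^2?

7.2

Lowest-order denominator term is 15s^2, so the open loop has 2 poles at the origin → type 2 system.
K_a = lim_{s→0} s^2·G(s) = 50·1 / 15 = 10/3.
r(t) = 12t^2 gives R(s) = 24/s^3.
e_ss = 24/K_a = 24/(10/3) = 7.2.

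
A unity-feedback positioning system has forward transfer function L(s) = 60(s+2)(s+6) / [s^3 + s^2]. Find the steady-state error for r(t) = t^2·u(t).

1/360

The denominator has no term below s^2 — 2 poles at s=0, type 2.
K_a = lim_{s→0} s^2·L(s) = 60·2·6 / 1 = 720.
r(t) = t^2 gives R(s) = 2/s^3.
e_ss = 2/K_a = 2/720 = 1/360.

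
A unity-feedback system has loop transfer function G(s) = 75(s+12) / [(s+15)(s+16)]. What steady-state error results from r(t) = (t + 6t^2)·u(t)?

No free integrators in G(s): this is a type 0 system. By superposition:
  • t: a type-0 system cannot track it, e_ss → ∞.
  • 6t^2: a type-0 system cannot track it, e_ss → ∞.
The unbounded component dominates.

infinity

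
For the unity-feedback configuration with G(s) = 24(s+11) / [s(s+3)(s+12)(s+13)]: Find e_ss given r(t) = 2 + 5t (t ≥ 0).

195/22

One free integrator in G(s): this is a type 1 system. Treating each term separately:
  • 2: tracked with zero error.
  • 5t: e_ss = 5/K_v with K_v=22/39 → 195/22.
Total e_ss = 195/22.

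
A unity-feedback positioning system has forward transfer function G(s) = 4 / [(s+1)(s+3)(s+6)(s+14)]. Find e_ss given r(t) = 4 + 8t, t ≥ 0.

The open loop has no poles at the origin → type 0 system. By superposition:
  • 4: e_ss = 4/(1+K_p) with K_p=1/63 → 3.9375.
  • 8t: a type-0 system cannot track it, e_ss → ∞.
The unbounded component dominates.

infinity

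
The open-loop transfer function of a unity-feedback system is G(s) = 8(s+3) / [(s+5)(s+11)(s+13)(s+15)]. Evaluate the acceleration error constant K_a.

G(s) has no factors of s in the denominator, so the system is type 0.
K_a = lim_{s→0} s^2·G(s) = 0 (the extra factor of s kills the finite limit).

0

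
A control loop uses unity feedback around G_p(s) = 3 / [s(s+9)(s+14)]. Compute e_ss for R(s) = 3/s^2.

126

One free integrator in G_p(s): this is a type 1 system.
K_v = lim_{s→0} s·G_p(s) = 3 / (9·14) = 1/42.
e_ss = 3/K_v = 3/(1/42) = 126.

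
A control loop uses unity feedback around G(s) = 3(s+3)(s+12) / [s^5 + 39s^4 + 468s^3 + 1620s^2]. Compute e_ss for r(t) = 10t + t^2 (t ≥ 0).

30

Lowest-order denominator term is 1620s^2, so the open loop has 2 poles at the origin → type 2 system. By superposition:
  • 10t: tracked with zero error.
  • t^2: e_ss = 2/K_a with K_a=1/15 → 30.
Total e_ss = 30.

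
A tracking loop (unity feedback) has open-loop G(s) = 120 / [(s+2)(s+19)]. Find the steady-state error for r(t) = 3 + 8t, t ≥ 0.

The open loop has no poles at the origin → type 0 system. By superposition:
  • 3: e_ss = 3/(1+K_p) with K_p=60/19 → 57/79.
  • 8t: a type-0 system cannot track it, e_ss → ∞.
The unbounded component dominates.

infinity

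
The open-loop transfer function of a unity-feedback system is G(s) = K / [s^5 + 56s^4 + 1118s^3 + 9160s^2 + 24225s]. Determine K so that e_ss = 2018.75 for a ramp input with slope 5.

60

Lowest-order denominator term is 24225s, so the open loop has 1 pole at the origin → type 1 system.
K_v = lim_{s→0} s·G(s) = K / 24225 = (1/24225)·K.
e_ss = 5/K_v = 2018.75 ⇒ K_v = 4/1615 ⇒ K = (4/1615)/(1/24225) = 60.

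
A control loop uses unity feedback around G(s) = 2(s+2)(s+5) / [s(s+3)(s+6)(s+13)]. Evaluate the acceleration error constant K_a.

0

System type = 1 (one pole at s=0).
K_a = lim_{s→0} s^2·G(s) = 0 (the extra factor of s kills the finite limit).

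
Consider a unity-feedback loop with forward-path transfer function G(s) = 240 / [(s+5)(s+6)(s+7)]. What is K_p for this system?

8/7

System type = 0 (no poles at s=0).
K_p = lim_{s→0} G(s) = 240 / (5·6·7) = 8/7.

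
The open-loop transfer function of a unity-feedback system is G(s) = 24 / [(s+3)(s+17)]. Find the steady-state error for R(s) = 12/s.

8.16

System type = 0 (no poles at s=0).
K_p = lim_{s→0} G(s) = 24 / (3·17) = 8/17.
e_ss = 12/(1 + K_p) = 12/(25/17) = 8.16.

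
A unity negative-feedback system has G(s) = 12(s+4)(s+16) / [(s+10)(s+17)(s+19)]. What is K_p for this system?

G(s) has no factors of s in the denominator, so the system is type 0.
K_p = lim_{s→0} G(s) = 12·4·16 / (10·17·19) = 384/1615.

384/1615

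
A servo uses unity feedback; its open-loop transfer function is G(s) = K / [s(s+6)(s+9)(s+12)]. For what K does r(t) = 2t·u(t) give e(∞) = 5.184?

250

G(s) has one factor of s in the denominator, so the system is type 1.
K_v = lim_{s→0} s·G(s) = K / (6·9·12) = (1/648)·K.
e_ss = 2/K_v = 5.184 ⇒ K_v = 125/324 ⇒ K = (125/324)/(1/648) = 250.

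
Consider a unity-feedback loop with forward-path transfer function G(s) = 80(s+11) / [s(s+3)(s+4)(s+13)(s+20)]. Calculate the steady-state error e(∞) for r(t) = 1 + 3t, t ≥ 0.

117/11

G(s) has one factor of s in the denominator, so the system is type 1. Treating each term separately:
  • 1: tracked with zero error.
  • 3t: e_ss = 3/K_v with K_v=11/39 → 117/11.
Total e_ss = 117/11.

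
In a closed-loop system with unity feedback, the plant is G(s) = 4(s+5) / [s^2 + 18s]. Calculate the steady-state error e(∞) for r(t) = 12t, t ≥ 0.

Lowest-order denominator term is 18s, so the open loop has 1 pole at the origin → type 1 system.
K_v = lim_{s→0} s·G(s) = 4·5 / 18 = 10/9.
e_ss = 12/K_v = 12/(10/9) = 10.8.

10.8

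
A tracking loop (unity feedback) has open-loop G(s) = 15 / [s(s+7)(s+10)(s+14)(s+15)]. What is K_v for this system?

The open loop has one pole at the origin → type 1 system.
K_v = lim_{s→0} s·G(s) = 15 / (7·10·14·15) = 1/980.

1/980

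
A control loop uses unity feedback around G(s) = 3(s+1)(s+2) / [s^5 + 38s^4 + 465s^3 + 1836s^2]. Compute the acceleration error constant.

The denominator has no term below 1836s^2 — 2 poles at s=0, type 2.
K_a = lim_{s→0} s^2·G(s) = 3·1·2 / 1836 = 1/306.

1/306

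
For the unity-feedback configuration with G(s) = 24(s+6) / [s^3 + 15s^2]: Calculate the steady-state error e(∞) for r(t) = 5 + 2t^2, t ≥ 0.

5/12

The denominator has no term below 15s^2 — 2 poles at s=0, type 2. By superposition:
  • 5: tracked with zero error.
  • 2t^2: e_ss = 4/K_a with K_a=9.6 → 5/12.
Total e_ss = 5/12.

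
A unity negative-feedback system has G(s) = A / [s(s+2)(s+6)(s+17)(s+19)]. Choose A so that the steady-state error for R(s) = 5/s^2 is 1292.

G(s) has one factor of s in the denominator, so the system is type 1.
K_v = lim_{s→0} s·G(s) = A / (2·6·17·19) = (1/3876)·A.
e_ss = 5/K_v = 1292 ⇒ K_v = 5/1292 ⇒ A = (5/1292)/(1/3876) = 15.

15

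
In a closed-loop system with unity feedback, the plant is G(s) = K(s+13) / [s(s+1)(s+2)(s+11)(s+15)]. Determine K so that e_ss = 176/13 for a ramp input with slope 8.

15

One free integrator in G(s): this is a type 1 system.
K_v = lim_{s→0} s·G(s) = K·13 / (1·2·11·15) = (13/330)·K.
e_ss = 8/K_v = 176/13 ⇒ K_v = 13/22 ⇒ K = (13/22)/(13/330) = 15.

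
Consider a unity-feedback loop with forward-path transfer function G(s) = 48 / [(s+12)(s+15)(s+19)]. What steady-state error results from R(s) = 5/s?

1425/289

System type = 0 (no poles at s=0).
K_p = lim_{s→0} G(s) = 48 / (12·15·19) = 4/285.
e_ss = 5/(1 + K_p) = 5/(289/285) = 1425/289.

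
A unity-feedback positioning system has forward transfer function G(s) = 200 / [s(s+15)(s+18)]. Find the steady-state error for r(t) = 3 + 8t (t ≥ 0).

10.8

System type = 1 (one pole at s=0). Taking each input component in turn:
  • 3: tracked with zero error.
  • 8t: e_ss = 8/K_v with K_v=20/27 → 10.8.
Total e_ss = 10.8.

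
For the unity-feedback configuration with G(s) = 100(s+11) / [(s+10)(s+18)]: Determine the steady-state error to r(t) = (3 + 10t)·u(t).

infinity

The open loop has no poles at the origin → type 0 system. Taking each input component in turn:
  • 3: e_ss = 3/(1+K_p) with K_p=55/9 → 27/64.
  • 10t: a type-0 system cannot track it, e_ss → ∞.
The unbounded component dominates.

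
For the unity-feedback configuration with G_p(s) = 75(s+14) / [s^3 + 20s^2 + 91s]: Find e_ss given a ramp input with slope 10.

13/15

The denominator has no term below 91s — 1 pole at s=0, type 1.
K_v = lim_{s→0} s·G_p(s) = 75·14 / 91 = 150/13.
e_ss = 10/K_v = 10/(150/13) = 13/15.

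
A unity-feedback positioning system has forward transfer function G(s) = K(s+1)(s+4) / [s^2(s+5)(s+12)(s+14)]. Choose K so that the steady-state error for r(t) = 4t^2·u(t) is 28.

The open loop has two poles at the origin → type 2 system.
K_a = lim_{s→0} s^2·G(s) = K·1·4 / (5·12·14) = (1/210)·K.
e_ss = 8/K_a = 28 ⇒ K_a = 2/7 ⇒ K = (2/7)/(1/210) = 60.

60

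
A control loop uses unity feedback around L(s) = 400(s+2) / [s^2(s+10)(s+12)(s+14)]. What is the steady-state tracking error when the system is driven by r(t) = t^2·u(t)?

L(s) has two factors of s in the denominator, so the system is type 2.
K_a = lim_{s→0} s^2·L(s) = 400·2 / (10·12·14) = 10/21.
r(t) = t^2 gives R(s) = 2/s^3.
e_ss = 2/K_a = 2/(10/21) = 4.2.

4.2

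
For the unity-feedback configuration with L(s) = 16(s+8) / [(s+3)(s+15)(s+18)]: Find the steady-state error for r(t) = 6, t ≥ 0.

The open loop has no poles at the origin → type 0 system.
K_p = lim_{s→0} L(s) = 16·8 / (3·15·18) = 64/405.
e_ss = 6/(1 + K_p) = 6/(469/405) = 2430/469.

2430/469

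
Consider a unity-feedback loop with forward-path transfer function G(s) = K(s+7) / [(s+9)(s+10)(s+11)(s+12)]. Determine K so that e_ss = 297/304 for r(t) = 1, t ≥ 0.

40

The open loop has no poles at the origin → type 0 system.
K_p = lim_{s→0} G(s) = K·7 / (9·10·11·12) = (7/11880)·K.
e_ss = 1/(1 + K_p) = 297/304 ⇒ 1 + (7/11880)·K = 304/297 ⇒ K = 40.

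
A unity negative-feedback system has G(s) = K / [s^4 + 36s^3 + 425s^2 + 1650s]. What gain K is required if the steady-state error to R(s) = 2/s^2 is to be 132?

25

Lowest-order denominator term is 1650s, so the open loop has 1 pole at the origin → type 1 system.
K_v = lim_{s→0} s·G(s) = K / 1650 = (1/1650)·K.
e_ss = 2/K_v = 132 ⇒ K_v = 1/66 ⇒ K = (1/66)/(1/1650) = 25.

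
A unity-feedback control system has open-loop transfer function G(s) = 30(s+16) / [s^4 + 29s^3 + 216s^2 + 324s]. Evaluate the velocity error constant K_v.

40/27

Factoring s from the denominator leaves a polynomial with constant term 324, so the system is type 1.
K_v = lim_{s→0} s·G(s) = 30·16 / 324 = 40/27.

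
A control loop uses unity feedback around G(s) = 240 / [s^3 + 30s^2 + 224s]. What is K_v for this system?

Factoring s from the denominator leaves a polynomial with constant term 224, so the system is type 1.
K_v = lim_{s→0} s·G(s) = 240 / 224 = 15/14.

15/14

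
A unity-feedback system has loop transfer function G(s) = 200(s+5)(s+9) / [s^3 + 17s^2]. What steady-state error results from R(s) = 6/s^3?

17/1500

Lowest-order denominator term is 17s^2, so the open loop has 2 poles at the origin → type 2 system.
K_a = lim_{s→0} s^2·G(s) = 200·5·9 / 17 = 9000/17.
r(t) = 3t^2 gives R(s) = 6/s^3.
e_ss = 6/K_a = 6/(9000/17) = 17/1500.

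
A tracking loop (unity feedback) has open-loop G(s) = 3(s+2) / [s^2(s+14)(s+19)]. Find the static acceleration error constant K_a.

3/133

G(s) has two factors of s in the denominator, so the system is type 2.
K_a = lim_{s→0} s^2·G(s) = 3·2 / (14·19) = 3/133.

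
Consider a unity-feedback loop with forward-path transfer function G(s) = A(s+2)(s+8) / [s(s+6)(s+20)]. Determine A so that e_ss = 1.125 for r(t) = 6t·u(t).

40

The open loop has one pole at the origin → type 1 system.
K_v = lim_{s→0} s·G(s) = A·2·8 / (6·20) = (2/15)·A.
e_ss = 6/K_v = 1.125 ⇒ K_v = 16/3 ⇒ A = (16/3)/(2/15) = 40.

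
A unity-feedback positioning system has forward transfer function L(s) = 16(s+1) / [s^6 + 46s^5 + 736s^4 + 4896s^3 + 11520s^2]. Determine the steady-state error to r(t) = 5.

Factoring s^2 from the denominator leaves a polynomial with constant term 11520, so the system is type 2.
A type-2 system has K_p = ∞, so it tracks a step input with zero steady-state error.

0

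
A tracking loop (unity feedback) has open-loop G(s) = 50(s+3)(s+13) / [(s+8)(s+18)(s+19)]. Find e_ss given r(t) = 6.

System type = 0 (no poles at s=0).
K_p = lim_{s→0} G(s) = 50·3·13 / (8·18·19) = 325/456.
e_ss = 6/(1 + K_p) = 6/(781/456) = 2736/781.

2736/781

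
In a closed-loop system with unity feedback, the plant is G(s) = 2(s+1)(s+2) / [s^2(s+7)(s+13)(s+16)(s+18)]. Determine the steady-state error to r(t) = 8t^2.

104832

G(s) has two factors of s in the denominator, so the system is type 2.
K_a = lim_{s→0} s^2·G(s) = 2·1·2 / (7·13·16·18) = 1/6552.
r(t) = 8t^2 gives R(s) = 16/s^3.
e_ss = 16/K_a = 16/(1/6552) = 104832.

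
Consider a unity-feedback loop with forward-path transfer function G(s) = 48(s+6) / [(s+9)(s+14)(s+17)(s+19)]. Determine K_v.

System type = 0 (no poles at s=0).
K_v = lim_{s→0} s·G(s) = 0 (the extra factor of s kills the finite limit).

0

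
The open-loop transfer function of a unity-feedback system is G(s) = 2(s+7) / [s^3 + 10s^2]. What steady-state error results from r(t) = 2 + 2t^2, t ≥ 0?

20/7

Factoring s^2 from the denominator leaves a polynomial with constant term 10, so the system is type 2. Taking each input component in turn:
  • 2: tracked with zero error.
  • 2t^2: e_ss = 4/K_a with K_a=1.4 → 20/7.
Total e_ss = 20/7.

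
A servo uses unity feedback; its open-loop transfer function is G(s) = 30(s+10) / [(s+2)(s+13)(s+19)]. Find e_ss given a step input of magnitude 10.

System type = 0 (no poles at s=0).
K_p = lim_{s→0} G(s) = 30·10 / (2·13·19) = 150/247.
e_ss = 10/(1 + K_p) = 10/(397/247) = 2470/397.

2470/397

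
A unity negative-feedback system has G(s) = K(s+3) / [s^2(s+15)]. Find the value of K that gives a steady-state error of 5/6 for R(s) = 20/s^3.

The open loop has two poles at the origin → type 2 system.
K_a = lim_{s→0} s^2·G(s) = K·3 / (15) = 0.2·K.
e_ss = 20/K_a = 5/6 ⇒ K_a = 24 ⇒ K = 24/0.2 = 120.

120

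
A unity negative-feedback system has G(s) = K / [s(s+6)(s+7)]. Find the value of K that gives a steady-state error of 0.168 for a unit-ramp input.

250

G(s) has one factor of s in the denominator, so the system is type 1.
K_v = lim_{s→0} s·G(s) = K / (6·7) = (1/42)·K.
e_ss = 1/K_v = 0.168 ⇒ K_v = 125/21 ⇒ K = (125/21)/(1/42) = 250.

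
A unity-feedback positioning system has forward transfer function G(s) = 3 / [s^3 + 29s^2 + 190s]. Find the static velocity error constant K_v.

3/190

Lowest-order denominator term is 190s, so the open loop has 1 pole at the origin → type 1 system.
K_v = lim_{s→0} s·G(s) = 3 / 190 = 3/190.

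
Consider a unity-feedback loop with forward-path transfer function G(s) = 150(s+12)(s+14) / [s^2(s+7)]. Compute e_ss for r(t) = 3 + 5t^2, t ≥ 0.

1/360

G(s) has two factors of s in the denominator, so the system is type 2. Treating each term separately:
  • 3: tracked with zero error.
  • 5t^2: e_ss = 10/K_a with K_a=3600 → 1/360.
Total e_ss = 1/360.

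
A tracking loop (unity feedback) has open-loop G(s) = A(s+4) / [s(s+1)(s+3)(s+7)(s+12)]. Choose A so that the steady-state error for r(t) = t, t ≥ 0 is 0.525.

120

System type = 1 (one pole at s=0).
K_v = lim_{s→0} s·G(s) = A·4 / (1·3·7·12) = (1/63)·A.
e_ss = 1/K_v = 0.525 ⇒ K_v = 40/21 ⇒ A = (40/21)/(1/63) = 120.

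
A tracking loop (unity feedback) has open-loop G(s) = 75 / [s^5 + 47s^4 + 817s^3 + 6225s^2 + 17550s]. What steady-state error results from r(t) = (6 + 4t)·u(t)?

936

Lowest-order denominator term is 17550s, so the open loop has 1 pole at the origin → type 1 system. By superposition:
  • 6: tracked with zero error.
  • 4t: e_ss = 4/K_v with K_v=1/234 → 936.
Total e_ss = 936.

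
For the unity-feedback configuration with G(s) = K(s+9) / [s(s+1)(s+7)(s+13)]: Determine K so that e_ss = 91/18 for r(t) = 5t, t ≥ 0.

10

One free integrator in G(s): this is a type 1 system.
K_v = lim_{s→0} s·G(s) = K·9 / (1·7·13) = (9/91)·K.
e_ss = 5/K_v = 91/18 ⇒ K_v = 90/91 ⇒ K = (90/91)/(9/91) = 10.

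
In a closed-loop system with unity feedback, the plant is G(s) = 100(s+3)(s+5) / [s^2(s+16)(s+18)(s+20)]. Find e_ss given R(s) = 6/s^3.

23.04

Two free integrators in G(s): this is a type 2 system.
K_a = lim_{s→0} s^2·G(s) = 100·3·5 / (16·18·20) = 25/96.
r(t) = 3t^2 gives R(s) = 6/s^3.
e_ss = 6/K_a = 6/(25/96) = 23.04.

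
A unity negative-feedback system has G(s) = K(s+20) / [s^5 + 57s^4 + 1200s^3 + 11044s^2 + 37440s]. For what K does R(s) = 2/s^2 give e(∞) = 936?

The denominator has no term below 37440s — 1 pole at s=0, type 1.
K_v = lim_{s→0} s·G(s) = K·20 / 37440 = (1/1872)·K.
e_ss = 2/K_v = 936 ⇒ K_v = 1/468 ⇒ K = (1/468)/(1/1872) = 4.

4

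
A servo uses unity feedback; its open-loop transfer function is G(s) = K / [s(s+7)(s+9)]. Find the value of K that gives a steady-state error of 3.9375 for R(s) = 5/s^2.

80

The open loop has one pole at the origin → type 1 system.
K_v = lim_{s→0} s·G(s) = K / (7·9) = (1/63)·K.
e_ss = 5/K_v = 3.9375 ⇒ K_v = 80/63 ⇒ K = (80/63)/(1/63) = 80.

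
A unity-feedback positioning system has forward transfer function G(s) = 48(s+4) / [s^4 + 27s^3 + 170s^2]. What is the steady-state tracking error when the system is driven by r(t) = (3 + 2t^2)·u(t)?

The denominator has no term below 170s^2 — 2 poles at s=0, type 2. Treating each term separately:
  • 3: tracked with zero error.
  • 2t^2: e_ss = 4/K_a with K_a=96/85 → 85/24.
Total e_ss = 85/24.

85/24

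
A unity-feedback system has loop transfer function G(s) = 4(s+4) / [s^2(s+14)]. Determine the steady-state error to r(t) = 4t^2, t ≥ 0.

7

The open loop has two poles at the origin → type 2 system.
K_a = lim_{s→0} s^2·G(s) = 4·4 / (14) = 8/7.
r(t) = 4t^2 gives R(s) = 8/s^3.
e_ss = 8/K_a = 8/(8/7) = 7.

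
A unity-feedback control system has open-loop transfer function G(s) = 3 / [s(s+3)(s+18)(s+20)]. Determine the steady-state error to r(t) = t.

360

One free integrator in G(s): this is a type 1 system.
K_v = lim_{s→0} s·G(s) = 3 / (3·18·20) = 1/360.
e_ss = 1/K_v = 1/(1/360) = 360.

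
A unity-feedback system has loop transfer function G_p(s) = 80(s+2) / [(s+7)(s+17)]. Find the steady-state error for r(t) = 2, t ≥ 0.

238/279

No free integrators in G_p(s): this is a type 0 system.
K_p = lim_{s→0} G_p(s) = 80·2 / (7·17) = 160/119.
e_ss = 2/(1 + K_p) = 2/(279/119) = 238/279.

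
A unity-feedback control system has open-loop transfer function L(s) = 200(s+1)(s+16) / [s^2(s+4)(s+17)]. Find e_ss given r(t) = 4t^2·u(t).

0.17

Two free integrators in L(s): this is a type 2 system.
K_a = lim_{s→0} s^2·L(s) = 200·1·16 / (4·17) = 800/17.
r(t) = 4t^2 gives R(s) = 8/s^3.
e_ss = 8/K_a = 8/(800/17) = 0.17.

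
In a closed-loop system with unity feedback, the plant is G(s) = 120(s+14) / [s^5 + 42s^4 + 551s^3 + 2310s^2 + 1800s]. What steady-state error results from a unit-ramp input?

Lowest-order denominator term is 1800s, so the open loop has 1 pole at the origin → type 1 system.
K_v = lim_{s→0} s·G(s) = 120·14 / 1800 = 14/15.
e_ss = 1/K_v = 1/(14/15) = 15/14.

15/14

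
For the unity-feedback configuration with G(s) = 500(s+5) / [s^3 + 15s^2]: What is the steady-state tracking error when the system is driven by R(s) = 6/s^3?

0.036

Lowest-order denominator term is 15s^2, so the open loop has 2 poles at the origin → type 2 system.
K_a = lim_{s→0} s^2·G(s) = 500·5 / 15 = 500/3.
r(t) = 3t^2 gives R(s) = 6/s^3.
e_ss = 6/K_a = 6/(500/3) = 0.036.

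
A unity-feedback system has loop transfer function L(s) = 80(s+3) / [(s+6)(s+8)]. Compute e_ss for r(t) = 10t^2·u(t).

No free integrators in L(s): this is a type 0 system.
K_a = lim_{s→0} s^2·L(s) = 0; the steady-state error to this parabolic input grows without bound.

infinity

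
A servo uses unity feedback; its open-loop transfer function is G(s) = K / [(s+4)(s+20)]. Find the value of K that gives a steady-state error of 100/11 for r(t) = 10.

G(s) has no factors of s in the denominator, so the system is type 0.
K_p = lim_{s→0} G(s) = K / (4·20) = 0.0125·K.
e_ss = 10/(1 + K_p) = 100/11 ⇒ 1 + 0.0125·K = 1.1 ⇒ K = 8.

8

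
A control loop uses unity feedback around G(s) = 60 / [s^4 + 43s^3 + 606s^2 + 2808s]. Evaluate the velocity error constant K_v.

The denominator has no term below 2808s — 1 pole at s=0, type 1.
K_v = lim_{s→0} s·G(s) = 60 / 2808 = 5/234.

5/234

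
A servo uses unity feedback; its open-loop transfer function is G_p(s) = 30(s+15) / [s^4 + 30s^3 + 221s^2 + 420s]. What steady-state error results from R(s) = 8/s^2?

112/15

Factoring s from the denominator leaves a polynomial with constant term 420, so the system is type 1.
K_v = lim_{s→0} s·G_p(s) = 30·15 / 420 = 15/14.
e_ss = 8/K_v = 8/(15/14) = 112/15.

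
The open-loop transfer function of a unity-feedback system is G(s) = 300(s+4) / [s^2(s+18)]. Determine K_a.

200/3

System type = 2 (two poles at s=0).
K_a = lim_{s→0} s^2·G(s) = 300·4 / (18) = 200/3.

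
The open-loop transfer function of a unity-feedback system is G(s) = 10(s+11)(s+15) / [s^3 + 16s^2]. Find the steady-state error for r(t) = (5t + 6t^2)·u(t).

The denominator has no term below 16s^2 — 2 poles at s=0, type 2. Taking each input component in turn:
  • 5t: tracked with zero error.
  • 6t^2: e_ss = 12/K_a with K_a=103.125 → 32/275.
Total e_ss = 32/275.

32/275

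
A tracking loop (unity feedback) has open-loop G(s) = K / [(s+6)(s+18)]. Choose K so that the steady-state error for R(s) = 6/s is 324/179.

250

No free integrators in G(s): this is a type 0 system.
K_p = lim_{s→0} G(s) = K / (6·18) = (1/108)·K.
e_ss = 6/(1 + K_p) = 324/179 ⇒ 1 + (1/108)·K = 179/54 ⇒ K = 250.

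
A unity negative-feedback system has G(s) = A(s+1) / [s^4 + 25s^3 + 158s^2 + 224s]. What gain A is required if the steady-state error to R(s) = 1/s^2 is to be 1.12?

200

The denominator has no term below 224s — 1 pole at s=0, type 1.
K_v = lim_{s→0} s·G(s) = A·1 / 224 = (1/224)·A.
e_ss = 1/K_v = 1.12 ⇒ K_v = 25/28 ⇒ A = (25/28)/(1/224) = 200.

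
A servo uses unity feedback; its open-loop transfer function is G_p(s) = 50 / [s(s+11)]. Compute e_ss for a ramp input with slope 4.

0.88

One free integrator in G_p(s): this is a type 1 system.
K_v = lim_{s→0} s·G_p(s) = 50 / (11) = 50/11.
e_ss = 4/K_v = 4/(50/11) = 0.88.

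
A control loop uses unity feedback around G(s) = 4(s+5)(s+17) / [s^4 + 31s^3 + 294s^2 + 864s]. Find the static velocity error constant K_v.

85/216

Lowest-order denominator term is 864s, so the open loop has 1 pole at the origin → type 1 system.
K_v = lim_{s→0} s·G(s) = 4·5·17 / 864 = 85/216.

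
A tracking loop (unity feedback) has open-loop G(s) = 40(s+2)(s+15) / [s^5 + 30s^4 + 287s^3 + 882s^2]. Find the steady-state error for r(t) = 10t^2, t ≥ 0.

Lowest-order denominator term is 882s^2, so the open loop has 2 poles at the origin → type 2 system.
K_a = lim_{s→0} s^2·G(s) = 40·2·15 / 882 = 200/147.
r(t) = 10t^2 gives R(s) = 20/s^3.
e_ss = 20/K_a = 20/(200/147) = 14.7.

14.7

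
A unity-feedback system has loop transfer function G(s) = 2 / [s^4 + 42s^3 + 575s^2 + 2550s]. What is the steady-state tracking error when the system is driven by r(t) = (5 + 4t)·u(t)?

5100

The denominator has no term below 2550s — 1 pole at s=0, type 1. Taking each input component in turn:
  • 5: tracked with zero error.
  • 4t: e_ss = 4/K_v with K_v=1/1275 → 5100.
Total e_ss = 5100.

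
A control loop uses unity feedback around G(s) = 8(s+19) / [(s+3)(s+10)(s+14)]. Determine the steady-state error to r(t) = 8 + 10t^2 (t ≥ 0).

No free integrators in G(s): this is a type 0 system. Taking each input component in turn:
  • 8: e_ss = 8/(1+K_p) with K_p=38/105 → 840/143.
  • 10t^2: a type-0 system cannot track it, e_ss → ∞.
The unbounded component dominates.

infinity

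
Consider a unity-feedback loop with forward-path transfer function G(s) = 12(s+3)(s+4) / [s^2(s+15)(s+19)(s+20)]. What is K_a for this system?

12/475

System type = 2 (two poles at s=0).
K_a = lim_{s→0} s^2·G(s) = 12·3·4 / (15·19·20) = 12/475.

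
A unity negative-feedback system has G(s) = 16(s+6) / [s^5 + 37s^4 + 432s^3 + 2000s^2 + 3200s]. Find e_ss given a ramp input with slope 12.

400

Lowest-order denominator term is 3200s, so the open loop has 1 pole at the origin → type 1 system.
K_v = lim_{s→0} s·G(s) = 16·6 / 3200 = 0.03.
e_ss = 12/K_v = 12/0.03 = 400.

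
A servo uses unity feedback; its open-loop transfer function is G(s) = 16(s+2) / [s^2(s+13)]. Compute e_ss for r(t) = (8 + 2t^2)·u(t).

System type = 2 (two poles at s=0). Treating each term separately:
  • 8: tracked with zero error.
  • 2t^2: e_ss = 4/K_a with K_a=32/13 → 1.625.
Total e_ss = 1.625.

1.625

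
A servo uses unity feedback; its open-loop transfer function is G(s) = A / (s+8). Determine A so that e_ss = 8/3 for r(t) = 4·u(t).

No free integrators in G(s): this is a type 0 system.
K_p = lim_{s→0} G(s) = A / (8) = 0.125·A.
e_ss = 4/(1 + K_p) = 8/3 ⇒ 1 + 0.125·A = 1.5 ⇒ A = 4.

4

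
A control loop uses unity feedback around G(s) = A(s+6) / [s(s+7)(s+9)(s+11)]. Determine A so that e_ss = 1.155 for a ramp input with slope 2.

200

The open loop has one pole at the origin → type 1 system.
K_v = lim_{s→0} s·G(s) = A·6 / (7·9·11) = (2/231)·A.
e_ss = 2/K_v = 1.155 ⇒ K_v = 400/231 ⇒ A = (400/231)/(2/231) = 200.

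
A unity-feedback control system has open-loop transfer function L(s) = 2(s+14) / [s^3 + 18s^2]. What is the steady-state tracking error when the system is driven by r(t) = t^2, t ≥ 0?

The denominator has no term below 18s^2 — 2 poles at s=0, type 2.
K_a = lim_{s→0} s^2·L(s) = 2·14 / 18 = 14/9.
r(t) = t^2 gives R(s) = 2/s^3.
e_ss = 2/K_a = 2/(14/9) = 9/7.

9/7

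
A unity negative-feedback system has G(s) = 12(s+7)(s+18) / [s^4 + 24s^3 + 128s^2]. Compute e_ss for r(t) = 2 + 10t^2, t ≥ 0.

320/189

The denominator has no term below 128s^2 — 2 poles at s=0, type 2. Treating each term separately:
  • 2: tracked with zero error.
  • 10t^2: e_ss = 20/K_a with K_a=11.8125 → 320/189.
Total e_ss = 320/189.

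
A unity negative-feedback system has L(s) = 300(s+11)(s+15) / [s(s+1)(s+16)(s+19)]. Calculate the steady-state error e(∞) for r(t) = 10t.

152/2475

L(s) has one factor of s in the denominator, so the system is type 1.
K_v = lim_{s→0} s·L(s) = 300·11·15 / (1·16·19) = 12375/76.
e_ss = 10/K_v = 10/(12375/76) = 152/2475.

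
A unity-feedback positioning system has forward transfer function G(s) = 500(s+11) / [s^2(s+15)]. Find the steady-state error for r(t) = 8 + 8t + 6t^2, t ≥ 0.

9/275

Two free integrators in G(s): this is a type 2 system. By superposition:
  • 8: tracked with zero error.
  • 8t: tracked with zero error.
  • 6t^2: e_ss = 12/K_a with K_a=1100/3 → 9/275.
Total e_ss = 9/275.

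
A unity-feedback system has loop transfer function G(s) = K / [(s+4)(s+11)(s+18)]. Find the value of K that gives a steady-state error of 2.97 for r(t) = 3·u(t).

System type = 0 (no poles at s=0).
K_p = lim_{s→0} G(s) = K / (4·11·18) = (1/792)·K.
e_ss = 3/(1 + K_p) = 2.97 ⇒ 1 + (1/792)·K = 100/99 ⇒ K = 8.

8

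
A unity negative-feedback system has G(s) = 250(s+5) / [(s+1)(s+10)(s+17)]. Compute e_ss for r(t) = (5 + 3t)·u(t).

The open loop has no poles at the origin → type 0 system. By superposition:
  • 5: e_ss = 5/(1+K_p) with K_p=125/17 → 85/142.
  • 3t: a type-0 system cannot track it, e_ss → ∞.
The unbounded component dominates.

infinity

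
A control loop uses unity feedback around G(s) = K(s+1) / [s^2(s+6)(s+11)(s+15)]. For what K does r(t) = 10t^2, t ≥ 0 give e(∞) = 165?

Two free integrators in G(s): this is a type 2 system.
K_a = lim_{s→0} s^2·G(s) = K·1 / (6·11·15) = (1/990)·K.
e_ss = 20/K_a = 165 ⇒ K_a = 4/33 ⇒ K = (4/33)/(1/990) = 120.

120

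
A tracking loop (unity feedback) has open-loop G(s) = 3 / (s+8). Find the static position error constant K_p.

0.375

System type = 0 (no poles at s=0).
K_p = lim_{s→0} G(s) = 3 / (8) = 0.375.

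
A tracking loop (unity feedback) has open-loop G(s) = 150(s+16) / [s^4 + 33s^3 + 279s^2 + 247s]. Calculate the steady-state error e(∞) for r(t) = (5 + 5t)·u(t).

247/480

Lowest-order denominator term is 247s, so the open loop has 1 pole at the origin → type 1 system. Taking each input component in turn:
  • 5: tracked with zero error.
  • 5t: e_ss = 5/K_v with K_v=2400/247 → 247/480.
Total e_ss = 247/480.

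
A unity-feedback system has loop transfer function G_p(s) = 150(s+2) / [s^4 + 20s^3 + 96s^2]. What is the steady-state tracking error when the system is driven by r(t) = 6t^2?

3.84

Lowest-order denominator term is 96s^2, so the open loop has 2 poles at the origin → type 2 system.
K_a = lim_{s→0} s^2·G_p(s) = 150·2 / 96 = 3.125.
r(t) = 6t^2 gives R(s) = 12/s^3.
e_ss = 12/K_a = 12/3.125 = 3.84.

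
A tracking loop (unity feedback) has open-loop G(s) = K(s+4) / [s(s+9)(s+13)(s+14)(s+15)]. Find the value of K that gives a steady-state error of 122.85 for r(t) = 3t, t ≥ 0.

150

One free integrator in G(s): this is a type 1 system.
K_v = lim_{s→0} s·G(s) = K·4 / (9·13·14·15) = (2/12285)·K.
e_ss = 3/K_v = 122.85 ⇒ K_v = 20/819 ⇒ K = (20/819)/(2/12285) = 150.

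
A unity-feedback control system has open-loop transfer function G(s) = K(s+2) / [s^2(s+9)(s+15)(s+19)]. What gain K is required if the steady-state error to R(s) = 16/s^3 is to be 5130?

4

Two free integrators in G(s): this is a type 2 system.
K_a = lim_{s→0} s^2·G(s) = K·2 / (9·15·19) = (2/2565)·K.
e_ss = 16/K_a = 5130 ⇒ K_a = 8/2565 ⇒ K = (8/2565)/(2/2565) = 4.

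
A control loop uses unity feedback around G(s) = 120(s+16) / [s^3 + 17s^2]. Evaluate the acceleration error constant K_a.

Factoring s^2 from the denominator leaves a polynomial with constant term 17, so the system is type 2.
K_a = lim_{s→0} s^2·G(s) = 120·16 / 17 = 1920/17.

1920/17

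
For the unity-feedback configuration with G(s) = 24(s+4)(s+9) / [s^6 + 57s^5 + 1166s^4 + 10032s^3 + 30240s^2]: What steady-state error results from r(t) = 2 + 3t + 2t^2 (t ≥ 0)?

140

Lowest-order denominator term is 30240s^2, so the open loop has 2 poles at the origin → type 2 system. Taking each input component in turn:
  • 2: tracked with zero error.
  • 3t: tracked with zero error.
  • 2t^2: e_ss = 4/K_a with K_a=1/35 → 140.
Total e_ss = 140.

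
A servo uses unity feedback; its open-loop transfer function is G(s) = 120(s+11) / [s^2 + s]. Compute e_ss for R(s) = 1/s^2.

1/1320

The denominator has no term below s — 1 pole at s=0, type 1.
K_v = lim_{s→0} s·G(s) = 120·11 / 1 = 1320.
e_ss = 1/K_v = 1/1320.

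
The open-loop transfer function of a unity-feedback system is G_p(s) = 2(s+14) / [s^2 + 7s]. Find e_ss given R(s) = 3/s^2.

Lowest-order denominator term is 7s, so the open loop has 1 pole at the origin → type 1 system.
K_v = lim_{s→0} s·G_p(s) = 2·14 / 7 = 4.
e_ss = 3/K_v = 3/4 = 0.75.

0.75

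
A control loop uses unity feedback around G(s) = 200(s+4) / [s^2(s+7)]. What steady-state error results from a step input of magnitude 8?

The open loop has two poles at the origin → type 2 system.
A type-2 system has K_p = ∞, so it tracks a step input with zero steady-state error.

0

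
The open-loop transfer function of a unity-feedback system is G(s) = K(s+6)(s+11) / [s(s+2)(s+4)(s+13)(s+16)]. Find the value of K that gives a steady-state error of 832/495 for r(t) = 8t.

The open loop has one pole at the origin → type 1 system.
K_v = lim_{s→0} s·G(s) = K·6·11 / (2·4·13·16) = (33/832)·K.
e_ss = 8/K_v = 832/495 ⇒ K_v = 495/104 ⇒ K = (495/104)/(33/832) = 120.

120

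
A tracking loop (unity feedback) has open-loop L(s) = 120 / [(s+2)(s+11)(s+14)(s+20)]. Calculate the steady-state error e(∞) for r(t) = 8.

1232/157

No free integrators in L(s): this is a type 0 system.
K_p = lim_{s→0} L(s) = 120 / (2·11·14·20) = 3/154.
e_ss = 8/(1 + K_p) = 8/(157/154) = 1232/157.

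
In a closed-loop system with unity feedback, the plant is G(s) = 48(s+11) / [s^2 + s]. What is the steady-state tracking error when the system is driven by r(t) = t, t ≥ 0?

The denominator has no term below s — 1 pole at s=0, type 1.
K_v = lim_{s→0} s·G(s) = 48·11 / 1 = 528.
e_ss = 1/K_v = 1/528.

1/528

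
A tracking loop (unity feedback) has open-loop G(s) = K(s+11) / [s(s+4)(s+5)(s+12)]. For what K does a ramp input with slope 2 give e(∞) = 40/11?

12

G(s) has one factor of s in the denominator, so the system is type 1.
K_v = lim_{s→0} s·G(s) = K·11 / (4·5·12) = (11/240)·K.
e_ss = 2/K_v = 40/11 ⇒ K_v = 0.55 ⇒ K = 0.55/(11/240) = 12.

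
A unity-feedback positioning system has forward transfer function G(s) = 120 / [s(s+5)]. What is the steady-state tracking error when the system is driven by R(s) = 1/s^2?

System type = 1 (one pole at s=0).
K_v = lim_{s→0} s·G(s) = 120 / (5) = 24.
e_ss = 1/K_v = 1/24.

1/24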